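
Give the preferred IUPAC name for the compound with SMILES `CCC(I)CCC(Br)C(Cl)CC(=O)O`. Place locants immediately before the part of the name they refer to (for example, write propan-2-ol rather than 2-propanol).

The longest carbon chain that includes the –COOH group has 9 carbons, so the parent hydride is nonane.
The highest-priority functional group is a carboxylic acid (terminal –COOH), so the name ends in -oic acid.
Number the chain so that the carboxylic acid carbon is C-1 by definition.
That gives a bromo group at C-4; a chloro group at C-3; an iodo group at C-7.
The substituents are ordered alphabetically, ignoring any di-/tri- multipliers.
Putting it together: 4-bromo-3-chloro-7-iodononanoic acid.

4-bromo-3-chloro-7-iodononanoic acid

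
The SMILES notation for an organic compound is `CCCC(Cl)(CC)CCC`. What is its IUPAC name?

The longest continuous carbon chain has 7 atoms, so the parent hydride is heptane.
Numbering from either end gives identical locants here.
This places a chloro group at C-4; an ethyl group at C-4.
Prefixes are listed alphabetically: chloro, ethyl.
Putting it together: 4-chloro-4-ethylheptane.

4-chloro-4-ethylheptane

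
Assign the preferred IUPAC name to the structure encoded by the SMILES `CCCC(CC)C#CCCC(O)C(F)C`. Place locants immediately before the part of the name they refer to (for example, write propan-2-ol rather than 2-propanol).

8-ethyl-2-fluoroundec-6-yn-3-ol

The longest carbon chain that includes the –OH group and the multiple bond has 11 carbons, so the parent hydride is undecane.
An alcohol (–OH) is the principal characteristic group, giving the suffix -ol.
A C≡C triple bond in the chain gives the infix -yne-.
The numbering direction is chosen so that numbering from this end puts the hydroxyl group at C-3 rather than C-9.
This places the hydroxyl at C-3; the triple bond between C-6 and C-7; an ethyl group at C-8; a fluoro group at C-2.
Substituent prefixes are cited in alphabetical order (multiplying prefixes like di-/tri- are ignored for ordering).
Putting it together: 8-ethyl-2-fluoroundec-6-yn-3-ol.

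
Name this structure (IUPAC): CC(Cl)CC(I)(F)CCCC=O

7-chloro-5-fluoro-5-iodooctanal

The longest chain bearing the –CHO group is 8 carbons long (octane).
An aldehyde (terminal –CHO) is the principal characteristic group, giving the suffix -al.
Number the chain so that the aldehyde carbon is C-1 by definition.
With this numbering: a chloro group at C-7; a fluoro group at C-5; an iodo group at C-5.
Prefixes are listed alphabetically: chloro, fluoro, iodo.
The name is 7-chloro-5-fluoro-5-iodooctanal.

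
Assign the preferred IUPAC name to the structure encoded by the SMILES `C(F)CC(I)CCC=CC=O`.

The longest chain bearing the –CHO group and the multiple bond is 8 carbons long (octane).
An aldehyde (terminal –CHO) is the principal characteristic group, giving the suffix -al.
There is one C=C double bond, indicated by the ending -ene.
The numbering direction is chosen so that the aldehyde carbon is C-1 by definition.
This places the double bond between C-2 and C-3; a fluoro group at C-8; an iodo group at C-6.
Substituent prefixes are cited in alphabetical order (multiplying prefixes like di-/tri- are ignored for ordering).
Assembling the pieces gives 8-fluoro-6-iodooct-2-enal.

8-fluoro-6-iodooct-2-enal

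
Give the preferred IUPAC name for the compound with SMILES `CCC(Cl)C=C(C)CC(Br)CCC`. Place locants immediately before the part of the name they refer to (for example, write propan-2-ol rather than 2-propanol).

7-bromo-3-chloro-5-methyldec-4-ene

Counting along the main chain through the multiple bond gives 10 carbons: the parent is decane.
The chain contains a C=C double bond, so the unsaturation ending is -ene.
Number the chain so that numbering from this end puts the double bond at C-4 rather than C-6.
That gives the double bond between C-4 and C-5; a bromo group at C-7; a chloro group at C-3; a methyl group at C-5.
The substituents are ordered alphabetically, ignoring any di-/tri- multipliers.
Assembling the pieces gives 7-bromo-3-chloro-5-methyldec-4-ene.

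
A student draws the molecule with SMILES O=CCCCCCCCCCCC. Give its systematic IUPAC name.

dodecanal

Counting along the main chain through the –CHO group gives 12 carbons: the parent is dodecane.
An aldehyde (terminal –CHO) is the principal characteristic group, giving the suffix -al.
Choose the numbering such that the aldehyde carbon is C-1 by definition.
Putting it together: dodecanal.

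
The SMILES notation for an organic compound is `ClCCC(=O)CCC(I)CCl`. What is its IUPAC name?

1,7-dichloro-6-iodoheptan-3-one

The longest carbon chain that includes the carbonyl has 7 carbons, so the parent hydride is heptane.
A ketone (C=O on an internal carbon) is the principal characteristic group, giving the suffix -one.
Choose the numbering such that numbering from this end puts the carbonyl group at C-3 rather than C-5.
With this numbering: the carbonyl at C-3; chloro groups at C-1 and C-7; an iodo group at C-6.
The substituents are ordered alphabetically, ignoring any di-/tri- multipliers.
Putting it together: 1,7-dichloro-6-iodoheptan-3-one.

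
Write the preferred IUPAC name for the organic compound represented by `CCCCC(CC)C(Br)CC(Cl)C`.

4-bromo-2-chloro-5-ethylnonane

The longest continuous carbon chain has 9 atoms, so the parent hydride is nonane.
Number the chain so that the substituent locant set {2,4,5} is lower than {5,6,8} at the first point of difference.
With this numbering: a bromo group at C-4; a chloro group at C-2; an ethyl group at C-5.
Substituent prefixes are cited in alphabetical order (multiplying prefixes like di-/tri- are ignored for ordering).
Assembling the pieces gives 4-bromo-2-chloro-5-ethylnonane.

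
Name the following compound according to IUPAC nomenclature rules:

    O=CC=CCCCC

The longest carbon chain that includes the –CHO group and the multiple bond has 7 carbons, so the parent hydride is heptane.
An aldehyde (terminal –CHO) is the principal characteristic group, giving the suffix -al.
There is one C=C double bond, indicated by the ending -ene.
Choose the numbering such that the aldehyde carbon is C-1 by definition.
This places the double bond between C-2 and C-3.
Putting it together: hept-2-enal.

hept-2-enal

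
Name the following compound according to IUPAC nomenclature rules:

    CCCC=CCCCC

non-4-ene

The longest carbon chain that includes the multiple bond has 9 carbons, so the parent hydride is nonane.
There is one C=C double bond, indicated by the ending -ene.
Choose the numbering such that numbering from this end puts the double bond at C-4 rather than C-5.
With this numbering: the double bond between C-4 and C-5.
Assembling the pieces gives non-4-ene.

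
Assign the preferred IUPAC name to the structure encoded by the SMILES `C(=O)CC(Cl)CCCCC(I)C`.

3-chloro-8-iodononanal

The longest carbon chain that includes the –CHO group has 9 carbons, so the parent hydride is nonane.
The highest-priority functional group is an aldehyde (terminal –CHO), so the name ends in -al.
The numbering direction is chosen so that the aldehyde carbon is C-1 by definition.
With this numbering: a chloro group at C-3; an iodo group at C-8.
The substituents are ordered alphabetically, ignoring any di-/tri- multipliers.
The name is 3-chloro-8-iodononanal.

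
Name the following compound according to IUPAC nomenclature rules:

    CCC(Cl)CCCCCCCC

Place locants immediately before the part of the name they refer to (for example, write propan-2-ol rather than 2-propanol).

3-chloroundecane

The longest carbon chain is 11 atoms: the parent is undecane.
Choose the numbering such that the substituent locant set {3} is lower than {9} at the first point of difference.
This places a chloro group at C-3.
Assembling the pieces gives 3-chloroundecane.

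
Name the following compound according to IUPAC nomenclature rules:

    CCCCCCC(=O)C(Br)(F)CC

The longest carbon chain that includes the carbonyl has 10 carbons, so the parent hydride is decane.
The principal characteristic group is a ketone (C=O on an internal carbon), named with the suffix -one.
The numbering direction is chosen so that numbering from this end puts the carbonyl group at C-4 rather than C-7.
With this numbering: the carbonyl at C-4; a bromo group at C-3; a fluoro group at C-3.
The substituents are ordered alphabetically, ignoring any di-/tri- multipliers.
Putting it together: 3-bromo-3-fluorodecan-4-one.

3-bromo-3-fluorodecan-4-one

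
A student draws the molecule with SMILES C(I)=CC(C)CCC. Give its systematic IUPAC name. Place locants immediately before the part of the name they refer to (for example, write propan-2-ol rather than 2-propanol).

The longest chain bearing the multiple bond is 6 carbons long (hexane).
There is one C=C double bond, indicated by the ending -ene.
Number the chain so that numbering from this end puts the double bond at C-1 rather than C-5.
With this numbering: the double bond between C-1 and C-2; an iodo group at C-1; a methyl group at C-3.
Substituent prefixes are cited in alphabetical order (multiplying prefixes like di-/tri- are ignored for ordering).
Assembling the pieces gives 1-iodo-3-methylhex-1-ene.

1-iodo-3-methylhex-1-ene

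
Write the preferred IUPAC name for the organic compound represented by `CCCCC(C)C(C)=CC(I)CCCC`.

The longest chain bearing the multiple bond is 12 carbons long (dodecane).
The chain contains a C=C double bond, so the unsaturation ending is -ene.
Number the chain so that the substituent locant set {5,6,8} is lower than {5,7,8} at the first point of difference.
That gives the double bond between C-6 and C-7; an iodo group at C-8; methyl groups at C-5 and C-6.
Prefixes are listed alphabetically: iodo, methyl.
Assembling the pieces gives 8-iodo-5,6-dimethyldodec-6-ene.

8-iodo-5,6-dimethyldodec-6-ene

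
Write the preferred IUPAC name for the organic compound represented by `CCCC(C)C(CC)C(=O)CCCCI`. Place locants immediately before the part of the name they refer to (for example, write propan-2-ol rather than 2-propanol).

The longest carbon chain that includes the carbonyl has 10 carbons, so the parent hydride is decane.
The highest-priority functional group is a ketone (C=O on an internal carbon), so the name ends in -one.
The numbering direction is chosen so that numbering from this end puts the carbonyl group at C-5 rather than C-6.
This places the carbonyl at C-5; an ethyl group at C-6; an iodo group at C-1; a methyl group at C-7.
Prefixes are listed alphabetically: ethyl, iodo, methyl.
The name is 6-ethyl-1-iodo-7-methyldecan-5-one.

6-ethyl-1-iodo-7-methyldecan-5-one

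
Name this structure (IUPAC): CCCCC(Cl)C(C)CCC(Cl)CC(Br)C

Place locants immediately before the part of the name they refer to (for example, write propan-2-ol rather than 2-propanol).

The longest carbon chain is 12 atoms: the parent is dodecane.
Choose the numbering such that the substituent locant set {2,4,7,8} is lower than {5,6,9,11} at the first point of difference.
This places a bromo group at C-2; chloro groups at C-4 and C-8; a methyl group at C-7.
Substituent prefixes are cited in alphabetical order (multiplying prefixes like di-/tri- are ignored for ordering).
The name is 2-bromo-4,8-dichloro-7-methyldodecane.

2-bromo-4,8-dichloro-7-methyldodecane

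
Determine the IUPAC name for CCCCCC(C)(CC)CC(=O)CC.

The longest chain bearing the carbonyl is 10 carbons long (decane).
The principal characteristic group is a ketone (C=O on an internal carbon), named with the suffix -one.
Choose the numbering such that numbering from this end puts the carbonyl group at C-3 rather than C-8.
With this numbering: the carbonyl at C-3; an ethyl group at C-5; a methyl group at C-5.
Prefixes are listed alphabetically: ethyl, methyl.
Assembling the pieces gives 5-ethyl-5-methyldecan-3-one.

5-ethyl-5-methyldecan-3-one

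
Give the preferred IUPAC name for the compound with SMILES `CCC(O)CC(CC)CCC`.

The longest carbon chain that includes the –OH group has 8 carbons, so the parent hydride is octane.
The principal characteristic group is an alcohol (–OH), named with the suffix -ol.
The numbering direction is chosen so that numbering from this end puts the hydroxyl group at C-3 rather than C-6.
That gives the hydroxyl at C-3; an ethyl group at C-5.
Putting it together: 5-ethyloctan-3-ol.

5-ethyloctan-3-ol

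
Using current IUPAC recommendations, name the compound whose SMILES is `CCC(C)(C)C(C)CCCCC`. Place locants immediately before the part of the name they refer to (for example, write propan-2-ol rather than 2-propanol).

3,3,4-trimethylnonane

The longest continuous carbon chain has 9 atoms, so the parent hydride is nonane.
Number the chain so that the substituent locant set {3,3,4} is lower than {6,7,7} at the first point of difference.
That gives methyl groups at C-3 (×2) and C-4.
Assembling the pieces gives 3,3,4-trimethylnonane.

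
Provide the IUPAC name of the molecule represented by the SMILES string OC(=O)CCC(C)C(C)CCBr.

The longest carbon chain that includes the –COOH group has 7 carbons, so the parent hydride is heptane.
A carboxylic acid (terminal –COOH) is the principal characteristic group, giving the suffix -oic acid.
Choose the numbering such that the carboxylic acid carbon is C-1 by definition.
This places a bromo group at C-7; methyl groups at C-4 and C-5.
Substituent prefixes are cited in alphabetical order (multiplying prefixes like di-/tri- are ignored for ordering).
Putting it together: 7-bromo-4,5-dimethylheptanoic acid.

7-bromo-4,5-dimethylheptanoic acid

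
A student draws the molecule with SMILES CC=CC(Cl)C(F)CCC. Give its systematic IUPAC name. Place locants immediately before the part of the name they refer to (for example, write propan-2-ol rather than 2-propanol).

The longest carbon chain that includes the multiple bond has 8 carbons, so the parent hydride is octane.
There is one C=C double bond, indicated by the ending -ene.
Choose the numbering such that numbering from this end puts the double bond at C-2 rather than C-6.
This places the double bond between C-2 and C-3; a chloro group at C-4; a fluoro group at C-5.
The substituents are ordered alphabetically, ignoring any di-/tri- multipliers.
Putting it together: 4-chloro-5-fluorooct-2-ene.

4-chloro-5-fluorooct-2-ene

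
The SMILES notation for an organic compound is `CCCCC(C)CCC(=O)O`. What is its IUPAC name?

Counting along the main chain through the –COOH group gives 8 carbons: the parent is octane.
The principal characteristic group is a carboxylic acid (terminal –COOH), named with the suffix -oic acid.
Choose the numbering such that the carboxylic acid carbon is C-1 by definition.
This places a methyl group at C-4.
The name is 4-methyloctanoic acid.

4-methyloctanoic acid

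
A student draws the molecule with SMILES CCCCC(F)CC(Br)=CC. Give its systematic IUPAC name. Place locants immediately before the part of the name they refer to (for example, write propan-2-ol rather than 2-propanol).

The longest carbon chain that includes the multiple bond has 9 carbons, so the parent hydride is nonane.
The chain contains a C=C double bond, so the unsaturation ending is -ene.
Choose the numbering such that numbering from this end puts the double bond at C-2 rather than C-7.
With this numbering: the double bond between C-2 and C-3; a bromo group at C-3; a fluoro group at C-5.
Prefixes are listed alphabetically: bromo, fluoro.
The name is 3-bromo-5-fluoronon-2-ene.

3-bromo-5-fluoronon-2-ene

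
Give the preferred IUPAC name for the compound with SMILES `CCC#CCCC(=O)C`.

oct-5-yn-2-one

The longest carbon chain that includes the carbonyl and the multiple bond has 8 carbons, so the parent hydride is octane.
A ketone (C=O on an internal carbon) is the principal characteristic group, giving the suffix -one.
There is one C≡C triple bond, indicated by the ending -yne.
Number the chain so that numbering from this end puts the carbonyl group at C-2 rather than C-7.
With this numbering: the carbonyl at C-2; the triple bond between C-5 and C-6.
Putting it together: oct-5-yn-2-one.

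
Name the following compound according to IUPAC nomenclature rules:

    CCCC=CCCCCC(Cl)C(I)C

10-chloro-11-iodododec-4-ene

Counting along the main chain through the multiple bond gives 12 carbons: the parent is dodecane.
The chain contains a C=C double bond, so the unsaturation ending is -ene.
Choose the numbering such that numbering from this end puts the double bond at C-4 rather than C-8.
This places the double bond between C-4 and C-5; a chloro group at C-10; an iodo group at C-11.
Substituent prefixes are cited in alphabetical order (multiplying prefixes like di-/tri- are ignored for ordering).
Assembling the pieces gives 10-chloro-11-iodododec-4-ene.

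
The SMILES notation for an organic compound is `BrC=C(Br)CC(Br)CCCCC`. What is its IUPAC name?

The longest carbon chain that includes the multiple bond has 9 carbons, so the parent hydride is nonane.
There is one C=C double bond, indicated by the ending -ene.
Number the chain so that numbering from this end puts the double bond at C-1 rather than C-8.
With this numbering: the double bond between C-1 and C-2; bromo groups at C-1 and C-2 and C-4.
Putting it together: 1,2,4-tribromonon-1-ene.

1,2,4-tribromonon-1-ene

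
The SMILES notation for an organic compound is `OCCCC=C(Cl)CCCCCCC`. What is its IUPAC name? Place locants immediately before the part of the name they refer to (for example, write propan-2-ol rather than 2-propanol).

5-chlorododec-4-en-1-ol

The longest carbon chain that includes the –OH group and the multiple bond has 12 carbons, so the parent hydride is dodecane.
The highest-priority functional group is an alcohol (–OH), so the name ends in -ol.
The chain contains a C=C double bond, so the unsaturation ending is -ene.
Number the chain so that numbering from this end puts the hydroxyl group at C-1 rather than C-12.
This places the hydroxyl at C-1; the double bond between C-4 and C-5; a chloro group at C-5.
Putting it together: 5-chlorododec-4-en-1-ol.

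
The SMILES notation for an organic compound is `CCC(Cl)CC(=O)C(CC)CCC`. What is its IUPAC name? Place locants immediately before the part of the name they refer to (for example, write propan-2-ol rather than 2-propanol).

The longest carbon chain that includes the carbonyl has 9 carbons, so the parent hydride is nonane.
The highest-priority functional group is a ketone (C=O on an internal carbon), so the name ends in -one.
Number the chain so that the substituent locant set {3,6} is lower than {4,7} at the first point of difference.
With this numbering: the carbonyl at C-5; a chloro group at C-3; an ethyl group at C-6.
Substituent prefixes are cited in alphabetical order (multiplying prefixes like di-/tri- are ignored for ordering).
Putting it together: 3-chloro-6-ethylnonan-5-one.

3-chloro-6-ethylnonan-5-one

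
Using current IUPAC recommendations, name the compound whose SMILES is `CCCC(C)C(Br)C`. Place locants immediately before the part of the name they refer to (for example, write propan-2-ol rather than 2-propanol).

2-bromo-3-methylhexane

The parent chain contains 6 carbons (hexane).
Choose the numbering such that the substituent locant set {2,3} is lower than {4,5} at the first point of difference.
That gives a bromo group at C-2; a methyl group at C-3.
Prefixes are listed alphabetically: bromo, methyl.
Putting it together: 2-bromo-3-methylhexane.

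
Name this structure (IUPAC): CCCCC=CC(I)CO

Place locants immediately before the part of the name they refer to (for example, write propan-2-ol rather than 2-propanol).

2-iodooct-3-en-1-ol

The longest carbon chain that includes the –OH group and the multiple bond has 8 carbons, so the parent hydride is octane.
An alcohol (–OH) is the principal characteristic group, giving the suffix -ol.
A C=C double bond in the chain gives the infix -ene-.
Number the chain so that numbering from this end puts the hydroxyl group at C-1 rather than C-8.
That gives the hydroxyl at C-1; the double bond between C-3 and C-4; an iodo group at C-2.
Assembling the pieces gives 2-iodooct-3-en-1-ol.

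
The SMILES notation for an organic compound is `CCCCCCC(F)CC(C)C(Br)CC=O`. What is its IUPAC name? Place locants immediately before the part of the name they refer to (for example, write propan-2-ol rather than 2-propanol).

3-bromo-6-fluoro-4-methyldodecanal

The longest carbon chain that includes the –CHO group has 12 carbons, so the parent hydride is dodecane.
The highest-priority functional group is an aldehyde (terminal –CHO), so the name ends in -al.
Number the chain so that the aldehyde carbon is C-1 by definition.
With this numbering: a bromo group at C-3; a fluoro group at C-6; a methyl group at C-4.
The substituents are ordered alphabetically, ignoring any di-/tri- multipliers.
Assembling the pieces gives 3-bromo-6-fluoro-4-methyldodecanal.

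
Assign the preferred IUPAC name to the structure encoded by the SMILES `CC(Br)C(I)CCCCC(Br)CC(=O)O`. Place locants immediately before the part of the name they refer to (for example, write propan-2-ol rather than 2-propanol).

The longest carbon chain that includes the –COOH group has 10 carbons, so the parent hydride is decane.
The highest-priority functional group is a carboxylic acid (terminal –COOH), so the name ends in -oic acid.
The numbering direction is chosen so that the carboxylic acid carbon is C-1 by definition.
That gives bromo groups at C-3 and C-9; an iodo group at C-8.
Substituent prefixes are cited in alphabetical order (multiplying prefixes like di-/tri- are ignored for ordering).
The name is 3,9-dibromo-8-iododecanoic acid.

3,9-dibromo-8-iododecanoic acid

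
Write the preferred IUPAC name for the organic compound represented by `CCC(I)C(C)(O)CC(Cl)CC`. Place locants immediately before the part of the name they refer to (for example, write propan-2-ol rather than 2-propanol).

6-chloro-3-iodo-4-methyloctan-4-ol

The longest carbon chain that includes the –OH group has 8 carbons, so the parent hydride is octane.
The principal characteristic group is an alcohol (–OH), named with the suffix -ol.
Choose the numbering such that numbering from this end puts the hydroxyl group at C-4 rather than C-5.
That gives the hydroxyl at C-4; a chloro group at C-6; an iodo group at C-3; a methyl group at C-4.
Prefixes are listed alphabetically: chloro, iodo, methyl.
The name is 6-chloro-3-iodo-4-methyloctan-4-ol.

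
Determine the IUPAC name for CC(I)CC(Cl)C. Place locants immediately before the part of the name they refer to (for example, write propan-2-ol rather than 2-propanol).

2-chloro-4-iodopentane

The longest carbon chain is 5 atoms: the parent is pentane.
Choose the numbering such that the locant sets are identical either way, so the alphabetically earlier chloro substituent takes the lower locant (2 rather than 4).
With this numbering: a chloro group at C-2; an iodo group at C-4.
Prefixes are listed alphabetically: chloro, iodo.
The name is 2-chloro-4-iodopentane.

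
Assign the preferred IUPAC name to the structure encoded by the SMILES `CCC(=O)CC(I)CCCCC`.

The longest chain bearing the carbonyl is 10 carbons long (decane).
The principal characteristic group is a ketone (C=O on an internal carbon), named with the suffix -one.
The numbering direction is chosen so that numbering from this end puts the carbonyl group at C-3 rather than C-8.
This places the carbonyl at C-3; an iodo group at C-5.
The name is 5-iododecan-3-one.

5-iododecan-3-one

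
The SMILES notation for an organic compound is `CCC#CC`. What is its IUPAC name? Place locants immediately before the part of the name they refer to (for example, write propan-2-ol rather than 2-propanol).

The longest chain bearing the multiple bond is 5 carbons long (pentane).
There is one C≡C triple bond, indicated by the ending -yne.
Choose the numbering such that numbering from this end puts the triple bond at C-2 rather than C-3.
This places the triple bond between C-2 and C-3.
Assembling the pieces gives pent-2-yne.

pent-2-yne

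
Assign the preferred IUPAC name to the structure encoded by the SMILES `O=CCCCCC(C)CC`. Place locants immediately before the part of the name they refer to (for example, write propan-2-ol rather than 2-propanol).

The longest carbon chain that includes the –CHO group has 8 carbons, so the parent hydride is octane.
The principal characteristic group is an aldehyde (terminal –CHO), named with the suffix -al.
Choose the numbering such that the aldehyde carbon is C-1 by definition.
This places a methyl group at C-6.
Assembling the pieces gives 6-methyloctanal.

6-methyloctanal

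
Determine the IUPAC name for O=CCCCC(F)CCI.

5-fluoro-7-iodoheptanal

Counting along the main chain through the –CHO group gives 7 carbons: the parent is heptane.
The principal characteristic group is an aldehyde (terminal –CHO), named with the suffix -al.
The numbering direction is chosen so that the aldehyde carbon is C-1 by definition.
With this numbering: a fluoro group at C-5; an iodo group at C-7.
Substituent prefixes are cited in alphabetical order (multiplying prefixes like di-/tri- are ignored for ordering).
The name is 5-fluoro-7-iodoheptanal.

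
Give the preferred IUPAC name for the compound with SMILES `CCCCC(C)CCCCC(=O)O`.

The longest chain bearing the –COOH group is 10 carbons long (decane).
The principal characteristic group is a carboxylic acid (terminal –COOH), named with the suffix -oic acid.
Choose the numbering such that the carboxylic acid carbon is C-1 by definition.
With this numbering: a methyl group at C-6.
Assembling the pieces gives 6-methyldecanoic acid.

6-methyldecanoic acid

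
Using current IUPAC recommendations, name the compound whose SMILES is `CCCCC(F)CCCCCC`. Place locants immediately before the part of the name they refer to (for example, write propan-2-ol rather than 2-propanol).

5-fluoroundecane

The parent chain contains 11 carbons (undecane).
The numbering direction is chosen so that the substituent locant set {5} is lower than {7} at the first point of difference.
With this numbering: a fluoro group at C-5.
The name is 5-fluoroundecane.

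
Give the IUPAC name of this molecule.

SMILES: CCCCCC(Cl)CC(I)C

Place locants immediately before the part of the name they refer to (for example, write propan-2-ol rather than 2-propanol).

4-chloro-2-iodononane

The longest continuous carbon chain has 9 atoms, so the parent hydride is nonane.
The numbering direction is chosen so that the substituent locant set {2,4} is lower than {6,8} at the first point of difference.
This places a chloro group at C-4; an iodo group at C-2.
The substituents are ordered alphabetically, ignoring any di-/tri- multipliers.
Putting it together: 4-chloro-2-iodononane.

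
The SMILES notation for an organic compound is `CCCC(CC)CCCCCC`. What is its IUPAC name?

The parent chain contains 10 carbons (decane).
Number the chain so that the substituent locant set {4} is lower than {7} at the first point of difference.
That gives an ethyl group at C-4.
Putting it together: 4-ethyldecane.

4-ethyldecane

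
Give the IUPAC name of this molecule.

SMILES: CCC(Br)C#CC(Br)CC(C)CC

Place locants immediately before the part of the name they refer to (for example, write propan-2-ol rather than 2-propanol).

3,6-dibromo-8-methyldec-4-yne

The longest carbon chain that includes the multiple bond has 10 carbons, so the parent hydride is decane.
There is one C≡C triple bond, indicated by the ending -yne.
The numbering direction is chosen so that numbering from this end puts the triple bond at C-4 rather than C-6.
That gives the triple bond between C-4 and C-5; bromo groups at C-3 and C-6; a methyl group at C-8.
Prefixes are listed alphabetically: bromo, methyl.
Putting it together: 3,6-dibromo-8-methyldec-4-yne.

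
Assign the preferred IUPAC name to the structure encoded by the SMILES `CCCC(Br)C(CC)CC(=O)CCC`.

7-bromo-6-ethyldecan-4-one

Counting along the main chain through the carbonyl gives 10 carbons: the parent is decane.
A ketone (C=O on an internal carbon) is the principal characteristic group, giving the suffix -one.
Number the chain so that numbering from this end puts the carbonyl group at C-4 rather than C-7.
With this numbering: the carbonyl at C-4; a bromo group at C-7; an ethyl group at C-6.
Prefixes are listed alphabetically: bromo, ethyl.
Assembling the pieces gives 7-bromo-6-ethyldecan-4-one.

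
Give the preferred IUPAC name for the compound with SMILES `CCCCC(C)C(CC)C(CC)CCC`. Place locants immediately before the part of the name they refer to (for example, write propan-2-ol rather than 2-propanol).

The longest carbon chain is 10 atoms: the parent is decane.
Number the chain so that the substituent locant set {4,5,6} is lower than {5,6,7} at the first point of difference.
That gives ethyl groups at C-4 and C-5; a methyl group at C-6.
The substituents are ordered alphabetically, ignoring any di-/tri- multipliers.
The name is 4,5-diethyl-6-methyldecane.

4,5-diethyl-6-methyldecane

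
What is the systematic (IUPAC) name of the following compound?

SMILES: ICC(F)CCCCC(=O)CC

The longest chain bearing the carbonyl is 9 carbons long (nonane).
The principal characteristic group is a ketone (C=O on an internal carbon), named with the suffix -one.
Choose the numbering such that numbering from this end puts the carbonyl group at C-3 rather than C-7.
This places the carbonyl at C-3; a fluoro group at C-8; an iodo group at C-9.
The substituents are ordered alphabetically, ignoring any di-/tri- multipliers.
The name is 8-fluoro-9-iodononan-3-one.

8-fluoro-9-iodononan-3-one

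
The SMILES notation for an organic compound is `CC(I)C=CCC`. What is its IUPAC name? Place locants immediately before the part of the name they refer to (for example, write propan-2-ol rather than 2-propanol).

Counting along the main chain through the multiple bond gives 6 carbons: the parent is hexane.
There is one C=C double bond, indicated by the ending -ene.
The numbering direction is chosen so that the substituent locant set {2} is lower than {5} at the first point of difference.
With this numbering: the double bond between C-3 and C-4; an iodo group at C-2.
Assembling the pieces gives 2-iodohex-3-ene.

2-iodohex-3-ene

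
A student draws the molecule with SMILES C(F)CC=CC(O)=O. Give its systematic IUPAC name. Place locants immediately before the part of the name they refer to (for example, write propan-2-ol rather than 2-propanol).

Counting along the main chain through the –COOH group and the multiple bond gives 5 carbons: the parent is pentane.
The principal characteristic group is a carboxylic acid (terminal –COOH), named with the suffix -oic acid.
There is one C=C double bond, indicated by the ending -ene.
Number the chain so that the carboxylic acid carbon is C-1 by definition.
This places the double bond between C-2 and C-3; a fluoro group at C-5.
The name is 5-fluoropent-2-enoic acid.

5-fluoropent-2-enoic acid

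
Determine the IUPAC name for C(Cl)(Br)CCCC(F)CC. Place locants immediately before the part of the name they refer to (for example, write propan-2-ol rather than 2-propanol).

1-bromo-1-chloro-5-fluoroheptane

The longest continuous carbon chain has 7 atoms, so the parent hydride is heptane.
The numbering direction is chosen so that the substituent locant set {1,1,5} is lower than {3,7,7} at the first point of difference.
This places a bromo group at C-1; a chloro group at C-1; a fluoro group at C-5.
The substituents are ordered alphabetically, ignoring any di-/tri- multipliers.
The name is 1-bromo-1-chloro-5-fluoroheptane.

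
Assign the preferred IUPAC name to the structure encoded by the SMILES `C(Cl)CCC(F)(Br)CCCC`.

The longest carbon chain is 8 atoms: the parent is octane.
Choose the numbering such that the substituent locant set {1,4,4} is lower than {5,5,8} at the first point of difference.
With this numbering: a bromo group at C-4; a chloro group at C-1; a fluoro group at C-4.
The substituents are ordered alphabetically, ignoring any di-/tri- multipliers.
The name is 4-bromo-1-chloro-4-fluorooctane.

4-bromo-1-chloro-4-fluorooctane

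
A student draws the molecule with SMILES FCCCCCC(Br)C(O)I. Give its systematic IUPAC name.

Counting along the main chain through the –OH group gives 7 carbons: the parent is heptane.
The principal characteristic group is an alcohol (–OH), named with the suffix -ol.
The numbering direction is chosen so that numbering from this end puts the hydroxyl group at C-1 rather than C-7.
With this numbering: the hydroxyl at C-1; a bromo group at C-2; a fluoro group at C-7; an iodo group at C-1.
The substituents are ordered alphabetically, ignoring any di-/tri- multipliers.
The name is 2-bromo-7-fluoro-1-iodoheptan-1-ol.

2-bromo-7-fluoro-1-iodoheptan-1-ol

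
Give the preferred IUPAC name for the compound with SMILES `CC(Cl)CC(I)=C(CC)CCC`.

The longest carbon chain that includes the multiple bond has 8 carbons, so the parent hydride is octane.
A C=C double bond in the chain gives the infix -ene-.
Number the chain so that the substituent locant set {2,4,5} is lower than {4,5,7} at the first point of difference.
That gives the double bond between C-4 and C-5; a chloro group at C-2; an ethyl group at C-5; an iodo group at C-4.
Substituent prefixes are cited in alphabetical order (multiplying prefixes like di-/tri- are ignored for ordering).
Assembling the pieces gives 2-chloro-5-ethyl-4-iodooct-4-ene.

2-chloro-5-ethyl-4-iodooct-4-ene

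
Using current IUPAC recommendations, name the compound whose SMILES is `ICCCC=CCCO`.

Counting along the main chain through the –OH group and the multiple bond gives 7 carbons: the parent is heptane.
An alcohol (–OH) is the principal characteristic group, giving the suffix -ol.
A C=C double bond in the chain gives the infix -ene-.
The numbering direction is chosen so that numbering from this end puts the hydroxyl group at C-1 rather than C-7.
That gives the hydroxyl at C-1; the double bond between C-3 and C-4; an iodo group at C-7.
Assembling the pieces gives 7-iodohept-3-en-1-ol.

7-iodohept-3-en-1-ol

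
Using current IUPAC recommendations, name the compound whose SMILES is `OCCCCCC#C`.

Counting along the main chain through the –OH group and the multiple bond gives 7 carbons: the parent is heptane.
The highest-priority functional group is an alcohol (–OH), so the name ends in -ol.
The chain contains a C≡C triple bond, so the unsaturation ending is -yne.
The numbering direction is chosen so that numbering from this end puts the hydroxyl group at C-1 rather than C-7.
This places the hydroxyl at C-1; the triple bond between C-6 and C-7.
Assembling the pieces gives hept-6-yn-1-ol.

hept-6-yn-1-ol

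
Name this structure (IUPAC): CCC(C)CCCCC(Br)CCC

8-bromo-3-methylundecane

The parent chain contains 11 carbons (undecane).
Choose the numbering such that the substituent locant set {3,8} is lower than {4,9} at the first point of difference.
That gives a bromo group at C-8; a methyl group at C-3.
The substituents are ordered alphabetically, ignoring any di-/tri- multipliers.
Assembling the pieces gives 8-bromo-3-methylundecane.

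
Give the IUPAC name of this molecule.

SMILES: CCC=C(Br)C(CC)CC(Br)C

Counting along the main chain through the multiple bond gives 8 carbons: the parent is octane.
There is one C=C double bond, indicated by the ending -ene.
Choose the numbering such that numbering from this end puts the double bond at C-3 rather than C-5.
That gives the double bond between C-3 and C-4; bromo groups at C-4 and C-7; an ethyl group at C-5.
The substituents are ordered alphabetically, ignoring any di-/tri- multipliers.
Putting it together: 4,7-dibromo-5-ethyloct-3-ene.

4,7-dibromo-5-ethyloct-3-ene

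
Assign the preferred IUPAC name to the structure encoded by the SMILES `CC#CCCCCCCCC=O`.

The longest carbon chain that includes the –CHO group and the multiple bond has 11 carbons, so the parent hydride is undecane.
The principal characteristic group is an aldehyde (terminal –CHO), named with the suffix -al.
There is one C≡C triple bond, indicated by the ending -yne.
The numbering direction is chosen so that the aldehyde carbon is C-1 by definition.
This places the triple bond between C-9 and C-10.
Assembling the pieces gives undec-9-ynal.

undec-9-ynal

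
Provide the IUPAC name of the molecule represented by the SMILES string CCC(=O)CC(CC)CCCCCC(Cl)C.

11-chloro-5-ethyldodecan-3-one

Counting along the main chain through the carbonyl gives 12 carbons: the parent is dodecane.
A ketone (C=O on an internal carbon) is the principal characteristic group, giving the suffix -one.
Choose the numbering such that numbering from this end puts the carbonyl group at C-3 rather than C-10.
This places the carbonyl at C-3; a chloro group at C-11; an ethyl group at C-5.
The substituents are ordered alphabetically, ignoring any di-/tri- multipliers.
Putting it together: 11-chloro-5-ethyldodecan-3-one.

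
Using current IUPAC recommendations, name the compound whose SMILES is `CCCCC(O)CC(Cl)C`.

2-chlorooctan-4-ol

The longest carbon chain that includes the –OH group has 8 carbons, so the parent hydride is octane.
The highest-priority functional group is an alcohol (–OH), so the name ends in -ol.
The numbering direction is chosen so that numbering from this end puts the hydroxyl group at C-4 rather than C-5.
That gives the hydroxyl at C-4; a chloro group at C-2.
Putting it together: 2-chlorooctan-4-ol.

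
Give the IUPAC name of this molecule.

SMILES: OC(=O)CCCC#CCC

oct-5-ynoic acid

The longest chain bearing the –COOH group and the multiple bond is 8 carbons long (octane).
A carboxylic acid (terminal –COOH) is the principal characteristic group, giving the suffix -oic acid.
The chain contains a C≡C triple bond, so the unsaturation ending is -yne.
The numbering direction is chosen so that the carboxylic acid carbon is C-1 by definition.
With this numbering: the triple bond between C-5 and C-6.
Putting it together: oct-5-ynoic acid.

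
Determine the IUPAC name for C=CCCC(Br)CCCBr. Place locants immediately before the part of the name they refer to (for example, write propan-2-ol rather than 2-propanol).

The longest chain bearing the multiple bond is 8 carbons long (octane).
There is one C=C double bond, indicated by the ending -ene.
The numbering direction is chosen so that numbering from this end puts the double bond at C-1 rather than C-7.
This places the double bond between C-1 and C-2; bromo groups at C-5 and C-8.
Assembling the pieces gives 5,8-dibromooct-1-ene.

5,8-dibromooct-1-ene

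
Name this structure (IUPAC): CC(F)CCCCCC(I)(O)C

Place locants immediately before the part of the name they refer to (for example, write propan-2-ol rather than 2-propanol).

8-fluoro-2-iodononan-2-ol

The longest carbon chain that includes the –OH group has 9 carbons, so the parent hydride is nonane.
The principal characteristic group is an alcohol (–OH), named with the suffix -ol.
The numbering direction is chosen so that numbering from this end puts the hydroxyl group at C-2 rather than C-8.
With this numbering: the hydroxyl at C-2; a fluoro group at C-8; an iodo group at C-2.
The substituents are ordered alphabetically, ignoring any di-/tri- multipliers.
Putting it together: 8-fluoro-2-iodononan-2-ol.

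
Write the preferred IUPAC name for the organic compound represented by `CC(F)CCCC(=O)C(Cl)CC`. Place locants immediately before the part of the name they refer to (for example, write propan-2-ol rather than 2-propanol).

Counting along the main chain through the carbonyl gives 9 carbons: the parent is nonane.
The principal characteristic group is a ketone (C=O on an internal carbon), named with the suffix -one.
The numbering direction is chosen so that numbering from this end puts the carbonyl group at C-4 rather than C-6.
With this numbering: the carbonyl at C-4; a chloro group at C-3; a fluoro group at C-8.
The substituents are ordered alphabetically, ignoring any di-/tri- multipliers.
Putting it together: 3-chloro-8-fluorononan-4-one.

3-chloro-8-fluorononan-4-one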